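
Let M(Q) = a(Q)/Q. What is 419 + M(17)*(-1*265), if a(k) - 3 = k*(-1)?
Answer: 10833/17 ≈ 637.24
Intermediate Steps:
a(k) = 3 - k (a(k) = 3 + k*(-1) = 3 - k)
M(Q) = (3 - Q)/Q
419 + M(17)*(-1*265) = 419 + ((3 - 1*17)/17)*(-1*265) = 419 + ((3 - 17)/17)*(-265) = 419 + ((1/17)*(-14))*(-265) = 419 - 14/17*(-265) = 419 + 3710/17 = 10833/17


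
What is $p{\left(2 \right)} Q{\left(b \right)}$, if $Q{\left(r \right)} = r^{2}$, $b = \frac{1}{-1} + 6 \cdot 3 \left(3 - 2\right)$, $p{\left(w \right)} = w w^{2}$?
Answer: $2312$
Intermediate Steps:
$p{\left(w \right)} = w^{3}$
$b = 17$ ($b = -1 + 6 \cdot 3 \cdot 1 = -1 + 6 \cdot 3 = -1 + 18 = 17$)
$p{\left(2 \right)} Q{\left(b \right)} = 2^{3} \cdot 17^{2} = 8 \cdot 289 = 2312$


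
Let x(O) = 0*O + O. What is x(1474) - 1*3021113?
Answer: -3019639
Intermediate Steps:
x(O) = O (x(O) = 0 + O = O)
x(1474) - 1*3021113 = 1474 - 1*3021113 = 1474 - 3021113 = -3019639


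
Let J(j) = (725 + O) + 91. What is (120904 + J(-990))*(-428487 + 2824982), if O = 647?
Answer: 293251903665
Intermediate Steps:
J(j) = 1463 (J(j) = (725 + 647) + 91 = 1372 + 91 = 1463)
(120904 + J(-990))*(-428487 + 2824982) = (120904 + 1463)*(-428487 + 2824982) = 122367*2396495 = 293251903665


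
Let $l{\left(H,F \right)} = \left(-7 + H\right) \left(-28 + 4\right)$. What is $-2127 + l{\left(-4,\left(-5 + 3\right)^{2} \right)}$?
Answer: $-1863$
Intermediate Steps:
$l{\left(H,F \right)} = 168 - 24 H$ ($l{\left(H,F \right)} = \left(-7 + H\right) \left(-24\right) = 168 - 24 H$)
$-2127 + l{\left(-4,\left(-5 + 3\right)^{2} \right)} = -2127 + \left(168 - -96\right) = -2127 + \left(168 + 96\right) = -2127 + 264 = -1863$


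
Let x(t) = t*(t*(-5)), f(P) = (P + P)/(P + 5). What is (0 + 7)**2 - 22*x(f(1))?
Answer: 551/9 ≈ 61.222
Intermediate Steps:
f(P) = 2*P/(5 + P) (f(P) = (2*P)/(5 + P) = 2*P/(5 + P))
x(t) = -5*t**2 (x(t) = t*(-5*t) = -5*t**2)
(0 + 7)**2 - 22*x(f(1)) = (0 + 7)**2 - (-110)*(2*1/(5 + 1))**2 = 7**2 - (-110)*(2*1/6)**2 = 49 - (-110)*(2*1*(1/6))**2 = 49 - (-110)*(1/3)**2 = 49 - (-110)/9 = 49 - 22*(-5/9) = 49 + 110/9 = 551/9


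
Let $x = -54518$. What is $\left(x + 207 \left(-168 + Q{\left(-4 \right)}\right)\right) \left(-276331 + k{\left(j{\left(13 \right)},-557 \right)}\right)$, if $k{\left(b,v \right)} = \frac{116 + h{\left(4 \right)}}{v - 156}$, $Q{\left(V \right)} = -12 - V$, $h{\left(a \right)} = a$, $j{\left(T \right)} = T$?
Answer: $\frac{17919343986850}{713} \approx 2.5132 \cdot 10^{10}$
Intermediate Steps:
$k{\left(b,v \right)} = \frac{120}{-156 + v}$ ($k{\left(b,v \right)} = \frac{116 + 4}{v - 156} = \frac{120}{-156 + v}$)
$\left(x + 207 \left(-168 + Q{\left(-4 \right)}\right)\right) \left(-276331 + k{\left(j{\left(13 \right)},-557 \right)}\right) = \left(-54518 + 207 \left(-168 - 8\right)\right) \left(-276331 + \frac{120}{-156 - 557}\right) = \left(-54518 + 207 \left(-168 + \left(-12 + 4\right)\right)\right) \left(-276331 + \frac{120}{-713}\right) = \left(-54518 + 207 \left(-168 - 8\right)\right) \left(-276331 + 120 \left(- \frac{1}{713}\right)\right) = \left(-54518 + 207 \left(-176\right)\right) \left(-276331 - \frac{120}{713}\right) = \left(-54518 - 36432\right) \left(- \frac{197024123}{713}\right) = \left(-90950\right) \left(- \frac{197024123}{713}\right) = \frac{17919343986850}{713}$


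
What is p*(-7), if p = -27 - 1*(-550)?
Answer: -3661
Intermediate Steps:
p = 523 (p = -27 + 550 = 523)
p*(-7) = 523*(-7) = -3661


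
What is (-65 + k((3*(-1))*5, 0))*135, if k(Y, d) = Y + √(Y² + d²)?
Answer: -8775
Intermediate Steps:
(-65 + k((3*(-1))*5, 0))*135 = (-65 + ((3*(-1))*5 + √(((3*(-1))*5)² + 0²)))*135 = (-65 + (-3*5 + √((-3*5)² + 0)))*135 = (-65 + (-15 + √((-15)² + 0)))*135 = (-65 + (-15 + √(225 + 0)))*135 = (-65 + (-15 + √225))*135 = (-65 + (-15 + 15))*135 = (-65 + 0)*135 = -65*135 = -8775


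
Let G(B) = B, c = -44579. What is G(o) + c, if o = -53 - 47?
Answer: -44679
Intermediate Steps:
o = -100
G(o) + c = -100 - 44579 = -44679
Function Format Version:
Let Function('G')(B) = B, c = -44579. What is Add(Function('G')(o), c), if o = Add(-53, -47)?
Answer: -44679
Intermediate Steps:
o = -100
Add(Function('G')(o), c) = Add(-100, -44579) = -44679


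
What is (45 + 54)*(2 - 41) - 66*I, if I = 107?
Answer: -10923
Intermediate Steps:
(45 + 54)*(2 - 41) - 66*I = (45 + 54)*(2 - 41) - 66*107 = 99*(-39) - 7062 = -3861 - 7062 = -10923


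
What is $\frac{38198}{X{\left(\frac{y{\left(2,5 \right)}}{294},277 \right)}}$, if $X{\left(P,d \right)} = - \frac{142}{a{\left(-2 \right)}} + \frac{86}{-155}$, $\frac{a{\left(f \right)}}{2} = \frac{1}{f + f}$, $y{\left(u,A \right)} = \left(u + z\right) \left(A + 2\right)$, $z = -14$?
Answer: $\frac{2960345}{21967} \approx 134.76$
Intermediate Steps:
$y{\left(u,A \right)} = \left(-14 + u\right) \left(2 + A\right)$ ($y{\left(u,A \right)} = \left(u - 14\right) \left(A + 2\right) = \left(-14 + u\right) \left(2 + A\right)$)
$a{\left(f \right)} = \frac{1}{f}$ ($a{\left(f \right)} = \frac{2}{f + f} = \frac{2}{2 f} = 2 \frac{1}{2 f} = \frac{1}{f}$)
$X{\left(P,d \right)} = \frac{43934}{155}$ ($X{\left(P,d \right)} = - \frac{142}{\frac{1}{-2}} + \frac{86}{-155} = - \frac{142}{- \frac{1}{2}} + 86 \left(- \frac{1}{155}\right) = \left(-142\right) \left(-2\right) - \frac{86}{155} = 284 - \frac{86}{155} = \frac{43934}{155}$)
$\frac{38198}{X{\left(\frac{y{\left(2,5 \right)}}{294},277 \right)}} = \frac{38198}{\frac{43934}{155}} = 38198 \cdot \frac{155}{43934} = \frac{2960345}{21967}$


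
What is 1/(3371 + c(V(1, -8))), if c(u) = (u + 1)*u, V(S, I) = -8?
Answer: 1/3427 ≈ 0.00029180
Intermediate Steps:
c(u) = u*(1 + u) (c(u) = (1 + u)*u = u*(1 + u))
1/(3371 + c(V(1, -8))) = 1/(3371 - 8*(1 - 8)) = 1/(3371 - 8*(-7)) = 1/(3371 + 56) = 1/3427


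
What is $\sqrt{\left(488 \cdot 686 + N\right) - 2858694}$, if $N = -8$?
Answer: $i \sqrt{2523934} \approx 1588.7 i$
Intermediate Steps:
$\sqrt{\left(488 \cdot 686 + N\right) - 2858694} = \sqrt{\left(488 \cdot 686 - 8\right) - 2858694} = \sqrt{\left(334768 - 8\right) - 2858694} = \sqrt{334760 - 2858694} = \sqrt{-2523934} = i \sqrt{2523934}$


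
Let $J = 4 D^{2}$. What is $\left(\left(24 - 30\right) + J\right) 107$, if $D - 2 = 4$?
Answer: $14766$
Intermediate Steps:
$D = 6$ ($D = 2 + 4 = 6$)
$J = 144$ ($J = 4 \cdot 6^{2} = 4 \cdot 36 = 144$)
$\left(\left(24 - 30\right) + J\right) 107 = \left(\left(24 - 30\right) + 144\right) 107 = \left(-6 + 144\right) 107 = 138 \cdot 107 = 14766$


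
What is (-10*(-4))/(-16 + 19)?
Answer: 40/3 ≈ 13.333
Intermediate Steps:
(-10*(-4))/(-16 + 19) = 40/3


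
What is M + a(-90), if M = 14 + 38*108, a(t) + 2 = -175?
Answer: 3941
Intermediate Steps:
a(t) = -177 (a(t) = -2 - 175 = -177)
M = 4118 (M = 14 + 4104 = 4118)
M + a(-90) = 4118 - 177 = 3941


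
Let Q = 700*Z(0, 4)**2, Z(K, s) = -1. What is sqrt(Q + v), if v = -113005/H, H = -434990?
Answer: 121*sqrt(361998678)/86998 ≈ 26.462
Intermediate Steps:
v = 22601/86998 (v = -113005/(-434990) = -113005*(-1/434990) = 22601/86998 ≈ 0.25979)
Q = 700 (Q = 700*(-1)**2 = 700*1 = 700)
sqrt(Q + v) = sqrt(700 + 22601/86998) = sqrt(60921201/86998) = 121*sqrt(361998678)/86998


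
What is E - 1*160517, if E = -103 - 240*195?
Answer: -207420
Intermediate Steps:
E = -46903 (E = -103 - 46800 = -46903)
E - 1*160517 = -46903 - 1*160517 = -46903 - 160517 = -207420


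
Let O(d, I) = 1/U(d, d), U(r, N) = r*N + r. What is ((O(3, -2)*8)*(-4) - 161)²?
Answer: 241081/9 ≈ 26787.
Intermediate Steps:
U(r, N) = r + N*r (U(r, N) = N*r + r = r + N*r)
O(d, I) = 1/(d*(1 + d))
((O(3, -2)*8)*(-4) - 161)² = (((1/(3*(1 + 3)))*8)*(-4) - 161)² = ((((⅓)/4)*8)*(-4) - 161)² = ((((⅓)*(¼))*8)*(-4) - 161)² = (((1/12)*8)*(-4) - 161)² = ((⅔)*(-4) - 161)² = (-8/3 - 161)² = (-491/3)² = 241081/9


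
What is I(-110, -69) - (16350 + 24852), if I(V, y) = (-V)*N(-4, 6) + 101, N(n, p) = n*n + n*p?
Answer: -41981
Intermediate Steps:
N(n, p) = n² + n*p
I(V, y) = 101 + 8*V (I(V, y) = (-V)*(-4*(-4 + 6)) + 101 = (-V)*(-4*2) + 101 = -V*(-8) + 101 = 8*V + 101 = 101 + 8*V)
I(-110, -69) - (16350 + 24852) = (101 + 8*(-110)) - (16350 + 24852) = (101 - 880) - 1*41202 = -779 - 41202 = -41981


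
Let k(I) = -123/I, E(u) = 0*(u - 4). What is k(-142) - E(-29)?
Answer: 123/142 ≈ 0.86620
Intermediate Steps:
E(u) = 0 (E(u) = 0*(-4 + u) = 0)
k(-142) - E(-29) = -123/(-142) - 1*0 = -123*(-1/142) + 0 = 123/142 + 0 = 123/142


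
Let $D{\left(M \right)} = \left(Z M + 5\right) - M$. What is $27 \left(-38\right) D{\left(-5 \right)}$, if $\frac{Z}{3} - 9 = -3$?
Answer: $82080$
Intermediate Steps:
$Z = 18$ ($Z = 27 + 3 \left(-3\right) = 27 - 9 = 18$)
$D{\left(M \right)} = 5 + 17 M$ ($D{\left(M \right)} = \left(18 M + 5\right) - M = \left(5 + 18 M\right) - M = 5 + 17 M$)
$27 \left(-38\right) D{\left(-5 \right)} = 27 \left(-38\right) \left(5 + 17 \left(-5\right)\right) = - 1026 \left(5 - 85\right) = \left(-1026\right) \left(-80\right) = 82080$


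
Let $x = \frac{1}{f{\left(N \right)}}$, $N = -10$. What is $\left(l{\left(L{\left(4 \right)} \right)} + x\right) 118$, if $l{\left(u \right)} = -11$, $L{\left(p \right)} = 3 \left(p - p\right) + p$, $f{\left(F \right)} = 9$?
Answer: $- \frac{11564}{9} \approx -1284.9$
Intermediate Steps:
$L{\left(p \right)} = p$ ($L{\left(p \right)} = 3 \cdot 0 + p = 0 + p = p$)
$x = \frac{1}{9} \approx 0.11111$
$\left(l{\left(L{\left(4 \right)} \right)} + x\right) 118 = \left(-11 + \frac{1}{9}\right) 118 = \left(- \frac{98}{9}\right) 118 = - \frac{11564}{9}$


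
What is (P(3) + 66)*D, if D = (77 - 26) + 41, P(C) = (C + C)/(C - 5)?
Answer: 5796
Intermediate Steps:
P(C) = 2*C/(-5 + C) (P(C) = (2*C)/(-5 + C) = 2*C/(-5 + C))
D = 92 (D = 51 + 41 = 92)
(P(3) + 66)*D = (2*3/(-5 + 3) + 66)*92 = (2*3/(-2) + 66)*92 = (2*3*(-½) + 66)*92 = (-3 + 66)*92 = 63*92 = 5796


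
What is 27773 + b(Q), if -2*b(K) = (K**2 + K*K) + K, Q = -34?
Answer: 26634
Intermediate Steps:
b(K) = -K**2 - K/2 (b(K) = -((K**2 + K*K) + K)/2 = -((K**2 + K**2) + K)/2 = -(2*K**2 + K)/2 = -(K + 2*K**2)/2 = -K**2 - K/2)
27773 + b(Q) = 27773 - 1*(-34)*(1/2 - 34) = 27773 - 1*(-34)*(-67/2) = 27773 - 1139 = 26634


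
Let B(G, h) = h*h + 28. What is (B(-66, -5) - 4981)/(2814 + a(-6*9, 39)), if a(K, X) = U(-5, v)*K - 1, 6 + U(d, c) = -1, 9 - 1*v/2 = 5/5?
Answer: -4928/3191 ≈ -1.5443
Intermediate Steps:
v = 16 (v = 18 - 10/5 = 18 - 2*1 = 18 - 2 = 16)
U(d, c) = -7 (U(d, c) = -6 - 1 = -7)
a(K, X) = -1 - 7*K (a(K, X) = -7*K - 1 = -1 - 7*K)
B(G, h) = 28 + h² (B(G, h) = h² + 28 = 28 + h²)
(B(-66, -5) - 4981)/(2814 + a(-6*9, 39)) = ((28 + (-5)²) - 4981)/(2814 + (-1 - (-42)*9)) = ((28 + 25) - 4981)/(2814 + (-1 - 7*(-54))) = (53 - 4981)/(2814 + (-1 + 378)) = -4928/(2814 + 377) = -4928/3191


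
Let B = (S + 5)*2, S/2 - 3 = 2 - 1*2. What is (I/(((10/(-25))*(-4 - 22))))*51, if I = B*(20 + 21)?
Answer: 115005/26 ≈ 4423.3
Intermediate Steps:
S = 6 (S = 6 + 2*(2 - 1*2) = 6 + 2*(2 - 2) = 6 + 2*0 = 6 + 0 = 6)
B = 22 (B = (6 + 5)*2 = 11*2 = 22)
I = 902 (I = 22*(20 + 21) = 22*41 = 902)
(I/(((10/(-25))*(-4 - 22))))*51 = (902/(((10/(-25))*(-4 - 22))))*51 = (902/(((10*(-1/25))*(-26))))*51 = (902/((-2/5*(-26))))*51 = (902/(52/5))*51 = (902*(5/52))*51 = (2255/26)*51 = 115005/26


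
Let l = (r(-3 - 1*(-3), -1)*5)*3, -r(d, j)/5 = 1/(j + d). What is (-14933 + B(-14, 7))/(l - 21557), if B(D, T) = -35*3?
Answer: 7519/10741 ≈ 0.70003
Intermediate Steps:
r(d, j) = -5/(d + j) (r(d, j) = -5/(j + d) = -5/(d + j))
B(D, T) = -105
l = 75 (l = (-5/((-3 - 1*(-3)) - 1)*5)*3 = (-5/((-3 + 3) - 1)*5)*3 = (-5/(0 - 1)*5)*3 = (-5/(-1)*5)*3 = (-5*(-1)*5)*3 = (5*5)*3 = 25*3 = 75)
(-14933 + B(-14, 7))/(l - 21557) = (-14933 - 105)/(75 - 21557) = -15038/(-21482) = -15038*(-1/21482) = 7519/10741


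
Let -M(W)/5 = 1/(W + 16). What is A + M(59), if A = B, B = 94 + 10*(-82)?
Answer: -10891/15 ≈ -726.07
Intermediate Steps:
B = -726 (B = 94 - 820 = -726)
M(W) = -5/(16 + W) (M(W) = -5/(W + 16) = -5/(16 + W))
A = -726
A + M(59) = -726 - 5/(16 + 59) = -726 - 5/75 = -726 - 5*1/75 = -726 - 1/15 = -10891/15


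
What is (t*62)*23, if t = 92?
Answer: 131192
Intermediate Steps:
(t*62)*23 = (92*62)*23 = 5704*23 = 131192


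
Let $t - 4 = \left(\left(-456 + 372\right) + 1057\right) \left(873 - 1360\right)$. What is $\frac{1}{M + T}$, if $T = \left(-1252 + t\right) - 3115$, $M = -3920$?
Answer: $- \frac{1}{482134} \approx -2.0741 \cdot 10^{-6}$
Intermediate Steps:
$t = -473847$ ($t = 4 + \left(\left(-456 + 372\right) + 1057\right) \left(873 - 1360\right) = 4 + \left(-84 + 1057\right) \left(-487\right) = 4 + 973 \left(-487\right) = 4 - 473851 = -473847$)
$T = -478214$ ($T = \left(-1252 - 473847\right) - 3115 = -475099 - 3115 = -478214$)
$\frac{1}{M + T} = \frac{1}{-3920 - 478214} = \frac{1}{-482134} = - \frac{1}{482134}$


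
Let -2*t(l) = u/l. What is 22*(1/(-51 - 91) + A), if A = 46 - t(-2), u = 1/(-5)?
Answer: 719191/710 ≈ 1012.9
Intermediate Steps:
u = -⅕ ≈ -0.20000
t(l) = 1/(10*l) (t(l) = -(-1)/(10*l) = 1/(10*l))
A = 921/20 (A = 46 - 1/(10*(-2)) = 46 - (-1)/(10*2) = 46 - 1*(-1/20) = 46 + 1/20 = 921/20 ≈ 46.050)
22*(1/(-51 - 91) + A) = 22*(1/(-51 - 91) + 921/20) = 22*(1/(-142) + 921/20) = 22*(-1/142 + 921/20) = 22*(65381/1420) = 719191/710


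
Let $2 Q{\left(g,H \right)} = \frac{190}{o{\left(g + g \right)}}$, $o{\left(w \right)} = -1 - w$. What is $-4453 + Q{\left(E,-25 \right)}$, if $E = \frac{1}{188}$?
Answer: $-4547$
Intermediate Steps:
$E = \frac{1}{188} \approx 0.0053191$
$Q{\left(g,H \right)} = \frac{95}{-1 - 2 g}$ ($Q{\left(g,H \right)} = \frac{190 \frac{1}{-1 - \left(g + g\right)}}{2} = \frac{190 \frac{1}{-1 - 2 g}}{2} = \frac{95}{-1 - 2 g}$)
$-4453 + Q{\left(E,-25 \right)} = -4453 - \frac{95}{1 + 2 \cdot \frac{1}{188}} = -4453 - \frac{95}{1 + \frac{1}{94}} = -4453 - \frac{95}{\frac{95}{94}} = -4453 - 94 = -4547$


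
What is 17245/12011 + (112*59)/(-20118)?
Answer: 19111873/17259807 ≈ 1.1073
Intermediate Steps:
17245/12011 + (112*59)/(-20118) = 17245*(1/12011) + 6608*(-1/20118) = 17245/12011 - 472/1437 = 19111873/17259807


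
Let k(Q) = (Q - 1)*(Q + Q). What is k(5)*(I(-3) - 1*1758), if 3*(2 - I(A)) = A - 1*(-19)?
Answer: -211360/3 ≈ -70453.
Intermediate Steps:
I(A) = -13/3 - A/3 (I(A) = 2 - (A - 1*(-19))/3 = 2 - (A + 19)/3 = 2 - (19 + A)/3 = 2 + (-19/3 - A/3) = -13/3 - A/3)
k(Q) = 2*Q*(-1 + Q) (k(Q) = (-1 + Q)*(2*Q) = 2*Q*(-1 + Q))
k(5)*(I(-3) - 1*1758) = (2*5*(-1 + 5))*((-13/3 - 1/3*(-3)) - 1*1758) = (2*5*4)*((-13/3 + 1) - 1758) = 40*(-10/3 - 1758) = 40*(-5284/3) = -211360/3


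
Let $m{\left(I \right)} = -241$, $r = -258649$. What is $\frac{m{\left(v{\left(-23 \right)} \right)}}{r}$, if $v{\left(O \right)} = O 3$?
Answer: $\frac{241}{258649} \approx 0.00093176$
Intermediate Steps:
$v{\left(O \right)} = 3 O$
$\frac{m{\left(v{\left(-23 \right)} \right)}}{r} = - \frac{241}{-258649} = \left(-241\right) \left(- \frac{1}{258649}\right) = \frac{241}{258649}$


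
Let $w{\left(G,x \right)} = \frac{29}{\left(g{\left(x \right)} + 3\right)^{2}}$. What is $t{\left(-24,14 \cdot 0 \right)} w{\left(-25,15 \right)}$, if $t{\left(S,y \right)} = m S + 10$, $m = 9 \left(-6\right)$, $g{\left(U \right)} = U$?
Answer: $\frac{18937}{162} \approx 116.9$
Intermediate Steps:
$m = -54$
$w{\left(G,x \right)} = \frac{29}{\left(3 + x\right)^{2}}$ ($w{\left(G,x \right)} = \frac{29}{\left(x + 3\right)^{2}} = \frac{29}{\left(3 + x\right)^{2}}$)
$t{\left(S,y \right)} = 10 - 54 S$ ($t{\left(S,y \right)} = - 54 S + 10 = 10 - 54 S$)
$t{\left(-24,14 \cdot 0 \right)} w{\left(-25,15 \right)} = \left(10 - -1296\right) \frac{29}{\left(3 + 15\right)^{2}} = \left(10 + 1296\right) \frac{29}{324} = 1306 \cdot 29 \cdot \frac{1}{324} = 1306 \cdot \frac{29}{324} = \frac{18937}{162}$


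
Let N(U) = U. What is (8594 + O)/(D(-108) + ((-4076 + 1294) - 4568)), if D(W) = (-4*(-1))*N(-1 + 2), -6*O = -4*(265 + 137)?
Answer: -4431/3673 ≈ -1.2064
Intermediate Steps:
O = 268 (O = -(-2)*(265 + 137)/3 = -(-2)*402/3 = -⅙*(-1608) = 268)
D(W) = 4 (D(W) = (-4*(-1))*(-1 + 2) = 4*1 = 4)
(8594 + O)/(D(-108) + ((-4076 + 1294) - 4568)) = (8594 + 268)/(4 + ((-4076 + 1294) - 4568)) = 8862/(4 + (-2782 - 4568)) = 8862/(4 - 7350) = 8862/(-7346) = 8862*(-1/7346) = -4431/3673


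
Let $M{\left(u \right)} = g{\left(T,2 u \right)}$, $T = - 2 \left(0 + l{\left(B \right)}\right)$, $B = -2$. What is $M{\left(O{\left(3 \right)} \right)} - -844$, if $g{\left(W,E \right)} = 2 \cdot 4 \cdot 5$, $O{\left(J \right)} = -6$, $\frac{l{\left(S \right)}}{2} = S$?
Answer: $884$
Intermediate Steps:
$l{\left(S \right)} = 2 S$
$T = 8$ ($T = - 2 \left(0 + 2 \left(-2\right)\right) = - 2 \left(0 - 4\right) = \left(-2\right) \left(-4\right) = 8$)
$g{\left(W,E \right)} = 40$ ($g{\left(W,E \right)} = 8 \cdot 5 = 40$)
$M{\left(u \right)} = 40$
$M{\left(O{\left(3 \right)} \right)} - -844 = 40 - -844 = 40 + \left(-977 + 1821\right) = 40 + 844 = 884$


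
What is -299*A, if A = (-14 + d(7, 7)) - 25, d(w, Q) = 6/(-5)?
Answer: 60099/5 ≈ 12020.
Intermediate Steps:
d(w, Q) = -6/5 (d(w, Q) = 6*(-⅕) = -6/5)
A = -201/5 (A = (-14 - 6/5) - 25 = -76/5 - 25 = -201/5 ≈ -40.200)
-299*A = -299*(-201/5) = 60099/5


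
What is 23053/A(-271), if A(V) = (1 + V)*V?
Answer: 23053/73170 ≈ 0.31506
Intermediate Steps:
A(V) = V*(1 + V)
23053/A(-271) = 23053/((-271*(1 - 271))) = 23053/((-271*(-270))) = 23053/73170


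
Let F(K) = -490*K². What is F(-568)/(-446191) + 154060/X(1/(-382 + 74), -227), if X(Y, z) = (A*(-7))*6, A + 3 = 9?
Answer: -7225643485/28110033 ≈ -257.05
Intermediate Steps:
A = 6 (A = -3 + 9 = 6)
X(Y, z) = -252 (X(Y, z) = (6*(-7))*6 = -42*6 = -252)
F(-568)/(-446191) + 154060/X(1/(-382 + 74), -227) = -490*(-568)²/(-446191) + 154060/(-252) = -490*322624*(-1/446191) + 154060*(-1/252) = -158085760*(-1/446191) - 38515/63 = 158085760/446191 - 38515/63 = -7225643485/28110033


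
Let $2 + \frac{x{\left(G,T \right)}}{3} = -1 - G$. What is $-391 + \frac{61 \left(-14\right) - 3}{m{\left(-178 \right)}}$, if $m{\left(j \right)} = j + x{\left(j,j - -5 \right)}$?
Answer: $- \frac{136534}{347} \approx -393.47$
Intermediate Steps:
$x{\left(G,T \right)} = -9 - 3 G$ ($x{\left(G,T \right)} = -6 + 3 \left(-1 - G\right) = -6 - \left(3 + 3 G\right) = -9 - 3 G$)
$m{\left(j \right)} = -9 - 2 j$ ($m{\left(j \right)} = j - \left(9 + 3 j\right) = -9 - 2 j$)
$-391 + \frac{61 \left(-14\right) - 3}{m{\left(-178 \right)}} = -391 + \frac{61 \left(-14\right) - 3}{-9 - -356} = -391 + \frac{-854 - 3}{-9 + 356} = -391 - \frac{857}{347} = - \frac{136534}{347}$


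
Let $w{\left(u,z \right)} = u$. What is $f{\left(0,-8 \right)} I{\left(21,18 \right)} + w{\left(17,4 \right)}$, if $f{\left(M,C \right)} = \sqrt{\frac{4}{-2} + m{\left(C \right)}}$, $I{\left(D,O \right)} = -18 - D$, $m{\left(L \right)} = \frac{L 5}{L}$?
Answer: $17 - 39 \sqrt{3} \approx -50.55$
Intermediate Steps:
$m{\left(L \right)} = 5$ ($m{\left(L \right)} = \frac{5 L}{L} = 5$)
$f{\left(M,C \right)} = \sqrt{3}$ ($f{\left(M,C \right)} = \sqrt{\frac{4}{-2} + 5} = \sqrt{4 \left(- \frac{1}{2}\right) + 5} = \sqrt{-2 + 5} = \sqrt{3}$)
$f{\left(0,-8 \right)} I{\left(21,18 \right)} + w{\left(17,4 \right)} = \sqrt{3} \left(-18 - 21\right) + 17 = \sqrt{3} \left(-39\right) + 17 = - 39 \sqrt{3} + 17 = 17 - 39 \sqrt{3}$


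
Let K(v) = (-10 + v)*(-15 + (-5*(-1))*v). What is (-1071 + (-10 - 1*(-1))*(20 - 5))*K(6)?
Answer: 72360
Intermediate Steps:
K(v) = (-15 + 5*v)*(-10 + v) (K(v) = (-10 + v)*(-15 + 5*v) = (-15 + 5*v)*(-10 + v))
(-1071 + (-10 - 1*(-1))*(20 - 5))*K(6) = (-1071 + (-10 - 1*(-1))*(20 - 5))*(150 - 65*6 + 5*6**2) = (-1071 + (-10 + 1)*15)*(150 - 390 + 5*36) = (-1071 - 9*15)*(150 - 390 + 180) = (-1071 - 135)*(-60) = -1206*(-60) = 72360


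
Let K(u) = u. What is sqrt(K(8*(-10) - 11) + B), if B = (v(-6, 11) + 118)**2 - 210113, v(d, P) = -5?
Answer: I*sqrt(197435) ≈ 444.34*I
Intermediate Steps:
B = -197344 (B = (-5 + 118)**2 - 210113 = 113**2 - 210113 = 12769 - 210113 = -197344)
sqrt(K(8*(-10) - 11) + B) = sqrt((8*(-10) - 11) - 197344) = sqrt((-80 - 11) - 197344) = sqrt(-91 - 197344) = sqrt(-197435) = I*sqrt(197435)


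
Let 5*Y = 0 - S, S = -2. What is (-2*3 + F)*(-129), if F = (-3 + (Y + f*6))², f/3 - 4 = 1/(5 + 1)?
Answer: -16885326/25 ≈ -6.7541e+5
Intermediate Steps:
Y = ⅖ (Y = (0 - 1*(-2))/5 = (0 + 2)/5 = (⅕)*2 = ⅖ ≈ 0.40000)
f = 25/2 (f = 12 + 3/(5 + 1) = 12 + 3/6 = 12 + 3*(⅙) = 12 + ½ = 25/2 ≈ 12.500)
F = 131044/25 (F = (-3 + (⅖ + (25/2)*6))² = (-3 + (⅖ + 75))² = (-3 + 377/5)² = (362/5)² = 131044/25 ≈ 5241.8)
(-2*3 + F)*(-129) = (-2*3 + 131044/25)*(-129) = (-6 + 131044/25)*(-129) = (130894/25)*(-129) = -16885326/25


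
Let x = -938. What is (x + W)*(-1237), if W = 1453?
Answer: -637055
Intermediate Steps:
(x + W)*(-1237) = (-938 + 1453)*(-1237) = 515*(-1237) = -637055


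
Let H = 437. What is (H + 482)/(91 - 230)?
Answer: -919/139 ≈ -6.6115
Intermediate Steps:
(H + 482)/(91 - 230) = (437 + 482)/(91 - 230) = 919/(-139) = 919*(-1/139) = -919/139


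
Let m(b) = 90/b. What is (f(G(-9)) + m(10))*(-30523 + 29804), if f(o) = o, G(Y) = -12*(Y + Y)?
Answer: -161775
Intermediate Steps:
G(Y) = -24*Y
(f(G(-9)) + m(10))*(-30523 + 29804) = (-24*(-9) + 90/10)*(-30523 + 29804) = (216 + 90*(1/10))*(-719) = (216 + 9)*(-719) = 225*(-719) = -161775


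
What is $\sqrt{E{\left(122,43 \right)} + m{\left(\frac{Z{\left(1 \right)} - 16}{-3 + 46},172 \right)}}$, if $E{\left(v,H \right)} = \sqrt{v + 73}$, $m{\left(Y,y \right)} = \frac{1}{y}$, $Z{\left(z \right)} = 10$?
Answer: $\frac{\sqrt{43 + 7396 \sqrt{195}}}{86} \approx 3.7377$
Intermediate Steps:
$E{\left(v,H \right)} = \sqrt{73 + v}$
$\sqrt{E{\left(122,43 \right)} + m{\left(\frac{Z{\left(1 \right)} - 16}{-3 + 46},172 \right)}} = \sqrt{\sqrt{73 + 122} + \frac{1}{172}} = \sqrt{\sqrt{195} + \frac{1}{172}} = \sqrt{\frac{1}{172} + \sqrt{195}}$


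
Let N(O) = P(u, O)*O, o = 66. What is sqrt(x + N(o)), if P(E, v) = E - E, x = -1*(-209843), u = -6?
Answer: sqrt(209843) ≈ 458.09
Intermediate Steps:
x = 209843
P(E, v) = 0
N(O) = 0 (N(O) = 0*O = 0)
sqrt(x + N(o)) = sqrt(209843 + 0) = sqrt(209843)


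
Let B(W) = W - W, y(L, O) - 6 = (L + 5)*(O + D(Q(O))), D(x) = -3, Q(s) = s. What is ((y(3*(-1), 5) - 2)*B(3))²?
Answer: 0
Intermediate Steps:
y(L, O) = 6 + (-3 + O)*(5 + L) (y(L, O) = 6 + (L + 5)*(O - 3) = 6 + (5 + L)*(-3 + O) = 6 + (-3 + O)*(5 + L))
B(W) = 0
((y(3*(-1), 5) - 2)*B(3))² = (((-9 - 9*(-1) + 5*5 + (3*(-1))*5) - 2)*0)² = (((-9 - 3*(-3) + 25 - 3*5) - 2)*0)² = (((-9 + 9 + 25 - 15) - 2)*0)² = ((10 - 2)*0)² = (8*0)² = 0² = 0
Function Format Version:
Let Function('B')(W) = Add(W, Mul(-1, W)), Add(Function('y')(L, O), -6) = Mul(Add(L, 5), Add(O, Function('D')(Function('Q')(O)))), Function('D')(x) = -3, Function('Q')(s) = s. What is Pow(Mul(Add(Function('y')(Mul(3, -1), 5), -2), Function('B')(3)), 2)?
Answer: 0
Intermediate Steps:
Function('y')(L, O) = Add(6, Mul(Add(-3, O), Add(5, L))) (Function('y')(L, O) = Add(6, Mul(Add(L, 5), Add(O, -3))) = Add(6, Mul(Add(5, L), Add(-3, O))) = Add(6, Mul(Add(-3, O), Add(5, L))))
Function('B')(W) = 0
Pow(Mul(Add(Function('y')(Mul(3, -1), 5), -2), Function('B')(3)), 2) = Pow(Mul(Add(Add(-9, Mul(-3, Mul(3, -1)), Mul(5, 5), Mul(Mul(3, -1), 5)), -2), 0), 2) = Pow(Mul(Add(Add(-9, Mul(-3, -3), 25, Mul(-3, 5)), -2), 0), 2) = Pow(Mul(Add(Add(-9, 9, 25, -15), -2), 0), 2) = Pow(Mul(Add(10, -2), 0), 2) = Pow(Mul(8, 0), 2) = Pow(0, 2) = 0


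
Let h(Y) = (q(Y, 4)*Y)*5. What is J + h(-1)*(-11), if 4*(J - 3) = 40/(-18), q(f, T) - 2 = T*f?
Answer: -968/9 ≈ -107.56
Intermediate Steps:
q(f, T) = 2 + T*f
h(Y) = 5*Y*(2 + 4*Y) (h(Y) = ((2 + 4*Y)*Y)*5 = (Y*(2 + 4*Y))*5 = 5*Y*(2 + 4*Y))
J = 22/9 (J = 3 + (40/(-18))/4 = 3 + (40*(-1/18))/4 = 3 + (¼)*(-20/9) = 3 - 5/9 = 22/9 ≈ 2.4444)
J + h(-1)*(-11) = 22/9 + (10*(-1)*(1 + 2*(-1)))*(-11) = 22/9 + (10*(-1)*(1 - 2))*(-11) = 22/9 + (10*(-1)*(-1))*(-11) = 22/9 + 10*(-11) = 22/9 - 110 = -968/9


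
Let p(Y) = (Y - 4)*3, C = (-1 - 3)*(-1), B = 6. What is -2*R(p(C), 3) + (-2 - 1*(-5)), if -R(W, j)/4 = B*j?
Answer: 147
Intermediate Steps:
C = 4 (C = -4*(-1) = 4)
p(Y) = -12 + 3*Y (p(Y) = (-4 + Y)*3 = -12 + 3*Y)
R(W, j) = -24*j
-2*R(p(C), 3) + (-2 - 1*(-5)) = -(-48)*3 + (-2 - 1*(-5)) = -2*(-72) + (-2 + 5) = 144 + 3 = 147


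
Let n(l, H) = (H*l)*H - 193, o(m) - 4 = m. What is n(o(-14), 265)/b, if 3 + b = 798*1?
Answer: -702443/795 ≈ -883.58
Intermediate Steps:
b = 795 (b = -3 + 798*1 = -3 + 798 = 795)
o(m) = 4 + m
n(l, H) = -193 + l*H² (n(l, H) = l*H² - 193 = -193 + l*H²)
n(o(-14), 265)/b = (-193 + (4 - 14)*265²)/795 = (-193 - 10*70225)*(1/795) = (-193 - 702250)*(1/795) = -702443*1/795 = -702443/795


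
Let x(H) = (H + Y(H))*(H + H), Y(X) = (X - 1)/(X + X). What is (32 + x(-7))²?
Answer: 14884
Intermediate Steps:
Y(X) = (-1 + X)/(2*X) (Y(X) = (-1 + X)/((2*X)) = (-1 + X)*(1/(2*X)) = (-1 + X)/(2*X))
x(H) = 2*H*(H + (-1 + H)/(2*H)) (x(H) = (H + (-1 + H)/(2*H))*(H + H) = (H + (-1 + H)/(2*H))*(2*H) = 2*H*(H + (-1 + H)/(2*H)))
(32 + x(-7))² = (32 + (-1 - 7 + 2*(-7)²))² = (32 + (-1 - 7 + 2*49))² = (32 + (-1 - 7 + 98))² = (32 + 90)² = 122² = 14884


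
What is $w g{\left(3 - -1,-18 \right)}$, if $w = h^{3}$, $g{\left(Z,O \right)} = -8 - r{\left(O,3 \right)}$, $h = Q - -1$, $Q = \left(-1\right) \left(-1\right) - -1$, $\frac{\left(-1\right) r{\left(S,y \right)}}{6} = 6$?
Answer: $756$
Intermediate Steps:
$r{\left(S,y \right)} = -36$ ($r{\left(S,y \right)} = \left(-6\right) 6 = -36$)
$Q = 2$ ($Q = 1 + 1 = 2$)
$h = 3$ ($h = 2 - -1 = 2 + 1 = 3$)
$g{\left(Z,O \right)} = 28$ ($g{\left(Z,O \right)} = -8 - -36 = -8 + 36 = 28$)
$w = 27$ ($w = 3^{3} = 27$)
$w g{\left(3 - -1,-18 \right)} = 27 \cdot 28 = 756$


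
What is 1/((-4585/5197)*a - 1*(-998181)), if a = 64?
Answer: 5197/5187253217 ≈ 1.0019e-6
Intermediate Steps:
1/((-4585/5197)*a - 1*(-998181)) = 1/(-4585/5197*64 - 1*(-998181)) = 1/(-4585*1/5197*64 + 998181) = 1/(-4585/5197*64 + 998181) = 1/(-293440/5197 + 998181) = 1/(5187253217/5197) = 5197/5187253217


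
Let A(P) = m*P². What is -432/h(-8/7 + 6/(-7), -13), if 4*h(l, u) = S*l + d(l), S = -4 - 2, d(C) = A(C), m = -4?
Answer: 432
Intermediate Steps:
A(P) = -4*P²
d(C) = -4*C²
S = -6
h(l, u) = -l² - 3*l/2 (h(l, u) = (-6*l - 4*l²)/4 = -l² - 3*l/2)
-432/h(-8/7 + 6/(-7), -13) = -432*2/((-3 - 2*(-8/7 + 6/(-7)))*(-8/7 + 6/(-7))) = -432*2/((-3 - 2*(-8*⅐ + 6*(-⅐)))*(-8*⅐ + 6*(-⅐))) = -432*2/((-3 - 2*(-8/7 - 6/7))*(-8/7 - 6/7)) = -432*(-1/(-3 - 2*(-2))) = -432*(-1/(-3 + 4)) = -432/((½)*(-2)*1) = -432/(-1) = -432*(-1) = 432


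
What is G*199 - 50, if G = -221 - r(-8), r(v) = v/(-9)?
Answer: -397853/9 ≈ -44206.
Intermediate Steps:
r(v) = -v/9 (r(v) = v*(-⅑) = -v/9)
G = -1997/9 (G = -221 - (-1)*(-8)/9 = -221 - 1*8/9 = -221 - 8/9 = -1997/9 ≈ -221.89)
G*199 - 50 = -1997/9*199 - 50 = -397403/9 - 50 = -397853/9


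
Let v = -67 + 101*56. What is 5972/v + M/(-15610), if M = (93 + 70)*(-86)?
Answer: 85784761/43622145 ≈ 1.9665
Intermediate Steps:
v = 5589 (v = -67 + 5656 = 5589)
M = -14018 (M = 163*(-86) = -14018)
5972/v + M/(-15610) = 5972/5589 - 14018/(-15610) = 5972*(1/5589) - 14018*(-1/15610) = 5972/5589 + 7009/7805 = 85784761/43622145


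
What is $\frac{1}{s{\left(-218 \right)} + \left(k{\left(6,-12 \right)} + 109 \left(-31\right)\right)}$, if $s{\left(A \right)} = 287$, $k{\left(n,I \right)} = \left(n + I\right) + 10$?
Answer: $- \frac{1}{3088} \approx -0.00032383$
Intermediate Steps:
$k{\left(n,I \right)} = 10 + I + n$ ($k{\left(n,I \right)} = \left(I + n\right) + 10 = 10 + I + n$)
$\frac{1}{s{\left(-218 \right)} + \left(k{\left(6,-12 \right)} + 109 \left(-31\right)\right)} = \frac{1}{287 + \left(\left(10 - 12 + 6\right) + 109 \left(-31\right)\right)} = \frac{1}{287 + \left(4 - 3379\right)} = \frac{1}{287 - 3375} = \frac{1}{-3088} = - \frac{1}{3088}$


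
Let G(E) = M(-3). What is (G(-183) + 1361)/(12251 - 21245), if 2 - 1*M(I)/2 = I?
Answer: -457/2998 ≈ -0.15243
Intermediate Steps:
M(I) = 4 - 2*I
G(E) = 10 (G(E) = 4 - 2*(-3) = 4 + 6 = 10)
(G(-183) + 1361)/(12251 - 21245) = (10 + 1361)/(12251 - 21245) = 1371/(-8994) = 1371*(-1/8994) = -457/2998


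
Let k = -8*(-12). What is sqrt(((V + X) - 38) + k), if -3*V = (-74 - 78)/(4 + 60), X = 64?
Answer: sqrt(17682)/12 ≈ 11.081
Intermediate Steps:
V = 19/24 (V = -(-74 - 78)/(3*(4 + 60)) = -(-152)/(3*64) = -1/3*(-19/8) = 19/24 ≈ 0.79167)
k = 96
sqrt(((V + X) - 38) + k) = sqrt(((19/24 + 64) - 38) + 96) = sqrt((1555/24 - 38) + 96) = sqrt(643/24 + 96) = sqrt(2947/24) = sqrt(17682)/12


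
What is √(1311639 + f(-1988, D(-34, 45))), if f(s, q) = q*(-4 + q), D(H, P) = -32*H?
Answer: √2491031 ≈ 1578.3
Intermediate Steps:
√(1311639 + f(-1988, D(-34, 45))) = √(1311639 + (-32*(-34))*(-4 - 32*(-34))) = √(1311639 + 1088*(-4 + 1088)) = √(1311639 + 1088*1084) = √(1311639 + 1179392) = √2491031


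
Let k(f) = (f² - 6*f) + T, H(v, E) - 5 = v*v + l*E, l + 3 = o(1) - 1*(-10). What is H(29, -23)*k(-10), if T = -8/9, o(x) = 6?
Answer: 783304/9 ≈ 87034.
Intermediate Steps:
l = 13 (l = -3 + (6 - 1*(-10)) = -3 + (6 + 10) = -3 + 16 = 13)
T = -8/9 (T = -8*⅑ = -8/9 ≈ -0.88889)
H(v, E) = 5 + v² + 13*E (H(v, E) = 5 + (v*v + 13*E) = 5 + (v² + 13*E) = 5 + v² + 13*E)
k(f) = -8/9 + f² - 6*f (k(f) = (f² - 6*f) - 8/9 = -8/9 + f² - 6*f)
H(29, -23)*k(-10) = (5 + 29² + 13*(-23))*(-8/9 + (-10)² - 6*(-10)) = (5 + 841 - 299)*(-8/9 + 100 + 60) = 547*(1432/9) = 783304/9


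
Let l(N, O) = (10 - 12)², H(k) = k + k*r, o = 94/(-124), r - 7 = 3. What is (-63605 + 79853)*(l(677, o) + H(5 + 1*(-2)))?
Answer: 601176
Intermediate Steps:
r = 10 (r = 7 + 3 = 10)
o = -47/62 (o = 94*(-1/124) = -47/62 ≈ -0.75806)
H(k) = 11*k (H(k) = k + k*10 = k + 10*k = 11*k)
l(N, O) = 4 (l(N, O) = (-2)² = 4)
(-63605 + 79853)*(l(677, o) + H(5 + 1*(-2))) = (-63605 + 79853)*(4 + 11*(5 + 1*(-2))) = 16248*(4 + 11*(5 - 2)) = 16248*(4 + 11*3) = 16248*(4 + 33) = 16248*37 = 601176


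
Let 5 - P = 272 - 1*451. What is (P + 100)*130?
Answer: 36920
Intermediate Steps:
P = 184 (P = 5 - (272 - 1*451) = 5 - (272 - 451) = 5 - 1*(-179) = 5 + 179 = 184)
(P + 100)*130 = (184 + 100)*130 = 284*130 = 36920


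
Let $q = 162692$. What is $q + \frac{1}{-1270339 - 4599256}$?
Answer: $\frac{954936149739}{5869595} \approx 1.6269 \cdot 10^{5}$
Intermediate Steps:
$q + \frac{1}{-1270339 - 4599256} = 162692 + \frac{1}{-1270339 - 4599256} = 162692 + \frac{1}{-5869595} = 162692 - \frac{1}{5869595} = \frac{954936149739}{5869595}$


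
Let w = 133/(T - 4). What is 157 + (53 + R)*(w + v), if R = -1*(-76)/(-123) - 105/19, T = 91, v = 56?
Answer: 579978593/203319 ≈ 2852.6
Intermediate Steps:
w = 133/87 (w = 133/(91 - 4) = 133/87 ≈ 1.5287)
R = -14359/2337 (R = 76*(-1/123) - 105*1/19 = -76/123 - 105/19 = -14359/2337 ≈ -6.1442)
157 + (53 + R)*(w + v) = 157 + (53 - 14359/2337)*(133/87 + 56) = 157 + (109502/2337)*(5005/87) = 157 + 548057510/203319 = 579978593/203319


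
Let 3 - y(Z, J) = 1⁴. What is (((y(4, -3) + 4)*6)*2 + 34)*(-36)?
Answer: -3816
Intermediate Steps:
y(Z, J) = 2 (y(Z, J) = 3 - 1*1⁴ = 3 - 1*1 = 3 - 1 = 2)
(((y(4, -3) + 4)*6)*2 + 34)*(-36) = (((2 + 4)*6)*2 + 34)*(-36) = ((6*6)*2 + 34)*(-36) = (36*2 + 34)*(-36) = (72 + 34)*(-36) = 106*(-36) = -3816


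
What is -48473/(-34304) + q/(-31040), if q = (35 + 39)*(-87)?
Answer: 26960173/16637440 ≈ 1.6205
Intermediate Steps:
q = -6438 (q = 74*(-87) = -6438)
-48473/(-34304) + q/(-31040) = -48473/(-34304) - 6438/(-31040) = -48473*(-1/34304) - 6438*(-1/31040) = 48473/34304 + 3219/15520 = 26960173/16637440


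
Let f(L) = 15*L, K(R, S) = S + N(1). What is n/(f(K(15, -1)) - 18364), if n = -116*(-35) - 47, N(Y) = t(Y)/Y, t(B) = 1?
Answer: -4013/18364 ≈ -0.21853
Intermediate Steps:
N(Y) = 1/Y
K(R, S) = 1 + S (K(R, S) = S + 1/1 = S + 1 = 1 + S)
n = 4013 (n = 4060 - 47 = 4013)
n/(f(K(15, -1)) - 18364) = 4013/(15*(1 - 1) - 18364) = 4013/(15*0 - 18364) = 4013/(0 - 18364) = 4013/(-18364) = 4013*(-1/18364) = -4013/18364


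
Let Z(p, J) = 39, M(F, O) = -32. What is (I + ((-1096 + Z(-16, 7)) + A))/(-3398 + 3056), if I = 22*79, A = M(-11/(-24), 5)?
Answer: -649/342 ≈ -1.8977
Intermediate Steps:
A = -32
I = 1738
(I + ((-1096 + Z(-16, 7)) + A))/(-3398 + 3056) = (1738 + ((-1096 + 39) - 32))/(-3398 + 3056) = (1738 + (-1057 - 32))/(-342) = (1738 - 1089)*(-1/342) = 649*(-1/342) = -649/342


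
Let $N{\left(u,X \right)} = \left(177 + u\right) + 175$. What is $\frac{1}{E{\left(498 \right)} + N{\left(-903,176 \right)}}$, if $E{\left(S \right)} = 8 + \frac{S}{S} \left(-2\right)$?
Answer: $- \frac{1}{545} \approx -0.0018349$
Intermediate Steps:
$N{\left(u,X \right)} = 352 + u$
$E{\left(S \right)} = 6$ ($E{\left(S \right)} = 8 + 1 \left(-2\right) = 8 - 2 = 6$)
$\frac{1}{E{\left(498 \right)} + N{\left(-903,176 \right)}} = \frac{1}{6 + \left(352 - 903\right)} = \frac{1}{6 - 551} = \frac{1}{-545} = - \frac{1}{545}$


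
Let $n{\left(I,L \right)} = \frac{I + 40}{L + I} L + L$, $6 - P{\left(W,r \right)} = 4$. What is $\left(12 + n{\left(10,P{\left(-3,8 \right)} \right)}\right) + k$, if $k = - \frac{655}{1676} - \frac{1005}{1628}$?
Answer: $\frac{10909951}{511599} \approx 21.325$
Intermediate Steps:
$P{\left(W,r \right)} = 2$ ($P{\left(W,r \right)} = 6 - 4 = 2$)
$k = - \frac{171920}{170533}$ ($k = \left(-655\right) \frac{1}{1676} - \frac{1005}{1628} = - \frac{655}{1676} - \frac{1005}{1628} = - \frac{171920}{170533} \approx -1.0081$)
$n{\left(I,L \right)} = L + \frac{L \left(40 + I\right)}{I + L}$ ($n{\left(I,L \right)} = \frac{40 + I}{I + L} L + L = \frac{L \left(40 + I\right)}{I + L} + L = L + \frac{L \left(40 + I\right)}{I + L}$)
$\left(12 + n{\left(10,P{\left(-3,8 \right)} \right)}\right) + k = \left(12 + \frac{2 \left(40 + 2 + 2 \cdot 10\right)}{10 + 2}\right) - \frac{171920}{170533} = \left(12 + \frac{2 \left(40 + 2 + 20\right)}{12}\right) - \frac{171920}{170533} = \left(12 + 2 \cdot \frac{1}{12} \cdot 62\right) - \frac{171920}{170533} = \left(12 + \frac{31}{3}\right) - \frac{171920}{170533} = \frac{67}{3} - \frac{171920}{170533} = \frac{10909951}{511599}$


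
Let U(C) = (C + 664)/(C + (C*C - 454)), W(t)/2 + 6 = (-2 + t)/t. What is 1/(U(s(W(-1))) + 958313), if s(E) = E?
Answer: 212/203162027 ≈ 1.0435e-6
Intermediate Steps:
W(t) = -12 + 2*(-2 + t)/t (W(t) = -12 + 2*((-2 + t)/t) = -12 + 2*(-2 + t)/t)
U(C) = (664 + C)/(-454 + C + C²) (U(C) = (664 + C)/(C + (C² - 454)) = (664 + C)/(C + (-454 + C²)) = (664 + C)/(-454 + C + C²))
1/(U(s(W(-1))) + 958313) = 1/((664 + (-10 - 4/(-1)))/(-454 + (-10 - 4/(-1)) + (-10 - 4/(-1))²) + 958313) = 1/((664 + (-10 - 4*(-1)))/(-454 + (-10 - 4*(-1)) + (-10 - 4*(-1))²) + 958313) = 1/((664 + (-10 + 4))/(-454 + (-10 + 4) + (-10 + 4)²) + 958313) = 1/((664 - 6)/(-454 - 6 + (-6)²) + 958313) = 1/(658/(-454 - 6 + 36) + 958313) = 1/(658/(-424) + 958313) = 1/(-1/424*658 + 958313) = 1/(-329/212 + 958313) = 1/(203162027/212) = 212/203162027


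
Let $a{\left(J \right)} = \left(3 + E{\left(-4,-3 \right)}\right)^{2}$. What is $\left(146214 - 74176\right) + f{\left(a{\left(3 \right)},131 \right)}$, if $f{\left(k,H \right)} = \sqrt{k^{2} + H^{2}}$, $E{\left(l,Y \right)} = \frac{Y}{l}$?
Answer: $72038 + \frac{\sqrt{4443841}}{16} \approx 72170.0$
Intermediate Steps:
$a{\left(J \right)} = \frac{225}{16}$ ($a{\left(J \right)} = \left(3 - \frac{3}{-4}\right)^{2} = \left(3 - - \frac{3}{4}\right)^{2} = \left(3 + \frac{3}{4}\right)^{2} = \left(\frac{15}{4}\right)^{2} = \frac{225}{16}$)
$f{\left(k,H \right)} = \sqrt{H^{2} + k^{2}}$
$\left(146214 - 74176\right) + f{\left(a{\left(3 \right)},131 \right)} = \left(146214 - 74176\right) + \sqrt{131^{2} + \left(\frac{225}{16}\right)^{2}} = 72038 + \sqrt{17161 + \frac{50625}{256}} = 72038 + \sqrt{\frac{4443841}{256}} = 72038 + \frac{\sqrt{4443841}}{16}$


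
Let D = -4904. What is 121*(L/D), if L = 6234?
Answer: -377157/2452 ≈ -153.82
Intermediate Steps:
121*(L/D) = 121*(6234/(-4904)) = 121*(6234*(-1/4904)) = 121*(-3117/2452) = -377157/2452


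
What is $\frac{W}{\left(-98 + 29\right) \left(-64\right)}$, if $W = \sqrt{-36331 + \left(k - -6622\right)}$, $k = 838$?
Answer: $\frac{i \sqrt{28871}}{4416} \approx 0.038477 i$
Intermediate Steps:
$W = i \sqrt{28871}$ ($W = \sqrt{-36331 + \left(838 - -6622\right)} = \sqrt{-36331 + \left(838 + 6622\right)} = \sqrt{-36331 + 7460} = \sqrt{-28871} = i \sqrt{28871} \approx 169.91 i$)
$\frac{W}{\left(-98 + 29\right) \left(-64\right)} = \frac{i \sqrt{28871}}{\left(-98 + 29\right) \left(-64\right)} = \frac{i \sqrt{28871}}{\left(-69\right) \left(-64\right)} = \frac{i \sqrt{28871}}{4416}$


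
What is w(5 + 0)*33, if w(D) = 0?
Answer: 0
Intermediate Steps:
w(5 + 0)*33 = 0*33 = 0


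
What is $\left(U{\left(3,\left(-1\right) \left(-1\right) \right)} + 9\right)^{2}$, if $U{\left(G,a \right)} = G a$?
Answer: $144$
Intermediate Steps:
$\left(U{\left(3,\left(-1\right) \left(-1\right) \right)} + 9\right)^{2} = \left(3 \left(\left(-1\right) \left(-1\right)\right) + 9\right)^{2} = \left(3 \cdot 1 + 9\right)^{2} = \left(3 + 9\right)^{2} = 12^{2} = 144$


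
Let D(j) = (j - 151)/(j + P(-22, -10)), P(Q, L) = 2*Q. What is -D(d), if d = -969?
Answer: -1120/1013 ≈ -1.1056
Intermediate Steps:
D(j) = (-151 + j)/(-44 + j) (D(j) = (j - 151)/(j + 2*(-22)) = (-151 + j)/(j - 44) = (-151 + j)/(-44 + j))
-D(d) = -(-151 - 969)/(-44 - 969) = -(-1120)/(-1013) = -(-1)*(-1120)/1013 = -1*1120/1013 = -1120/1013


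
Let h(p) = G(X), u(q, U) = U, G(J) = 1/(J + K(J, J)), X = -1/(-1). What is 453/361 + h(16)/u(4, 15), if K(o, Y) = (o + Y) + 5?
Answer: 54721/43320 ≈ 1.2632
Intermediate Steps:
X = 1 (X = -1*(-1) = 1)
K(o, Y) = 5 + Y + o (K(o, Y) = (Y + o) + 5 = 5 + Y + o)
G(J) = 1/(5 + 3*J) (G(J) = 1/(J + (5 + J + J)) = 1/(J + (5 + 2*J)) = 1/(5 + 3*J))
h(p) = ⅛ (h(p) = 1/(5 + 3*1) = 1/(5 + 3) = 1/8 = ⅛)
453/361 + h(16)/u(4, 15) = 453/361 + (⅛)/15 = 453*(1/361) + (⅛)*(1/15) = 453/361 + 1/120 = 54721/43320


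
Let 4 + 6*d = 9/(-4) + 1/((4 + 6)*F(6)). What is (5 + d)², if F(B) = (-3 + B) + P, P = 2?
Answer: 5650129/360000 ≈ 15.695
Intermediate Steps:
F(B) = -1 + B (F(B) = (-3 + B) + 2 = -1 + B)
d = -623/600 (d = -⅔ + (9/(-4) + 1/((4 + 6)*(-1 + 6)))/6 = -⅔ + (9*(-¼) + 1/(10*5))/6 = -⅔ + (-9/4 + (⅒)*(⅕))/6 = -⅔ + (-9/4 + 1/50)/6 = -⅔ + (⅙)*(-223/100) = -⅔ - 223/600 = -623/600 ≈ -1.0383)
(5 + d)² = (5 - 623/600)² = (2377/600)² = 5650129/360000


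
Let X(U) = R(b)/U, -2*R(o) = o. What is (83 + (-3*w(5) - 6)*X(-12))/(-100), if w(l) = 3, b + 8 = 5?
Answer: -679/800 ≈ -0.84875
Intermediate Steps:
b = -3 (b = -8 + 5 = -3)
R(o) = -o/2
X(U) = 3/(2*U) (X(U) = (-1/2*(-3))/U = 3/(2*U))
(83 + (-3*w(5) - 6)*X(-12))/(-100) = (83 + (-3*3 - 6)*((3/2)/(-12)))/(-100) = (83 + (-9 - 6)*((3/2)*(-1/12)))*(-1/100) = (83 - 15*(-1/8))*(-1/100) = (83 + 15/8)*(-1/100) = (679/8)*(-1/100) = -679/800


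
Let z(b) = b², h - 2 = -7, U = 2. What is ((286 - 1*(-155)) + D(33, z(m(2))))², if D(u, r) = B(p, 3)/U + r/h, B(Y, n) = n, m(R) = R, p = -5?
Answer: 19509889/100 ≈ 1.9510e+5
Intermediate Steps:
h = -5 (h = 2 - 7 = -5)
D(u, r) = 3/2 - r/5 (D(u, r) = 3/2 + r/(-5) = 3*(½) + r*(-⅕) = 3/2 - r/5)
((286 - 1*(-155)) + D(33, z(m(2))))² = ((286 - 1*(-155)) + (3/2 - ⅕*2²))² = ((286 + 155) + (3/2 - ⅕*4))² = (441 + (3/2 - ⅘))² = (441 + 7/10)² = (4417/10)² = 19509889/100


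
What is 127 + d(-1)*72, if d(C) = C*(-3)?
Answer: 343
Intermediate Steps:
d(C) = -3*C
127 + d(-1)*72 = 127 - 3*(-1)*72 = 127 + 3*72 = 127 + 216 = 343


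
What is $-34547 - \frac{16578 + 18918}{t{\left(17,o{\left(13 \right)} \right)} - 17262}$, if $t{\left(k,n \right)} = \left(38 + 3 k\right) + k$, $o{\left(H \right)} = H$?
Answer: $- \frac{148163209}{4289} \approx -34545.0$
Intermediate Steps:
$t{\left(k,n \right)} = 38 + 4 k$
$-34547 - \frac{16578 + 18918}{t{\left(17,o{\left(13 \right)} \right)} - 17262} = -34547 - \frac{16578 + 18918}{\left(38 + 4 \cdot 17\right) - 17262} = -34547 - \frac{35496}{\left(38 + 68\right) - 17262} = -34547 - \frac{35496}{106 - 17262} = -34547 - \frac{35496}{-17156} = -34547 - 35496 \left(- \frac{1}{17156}\right) = -34547 - - \frac{8874}{4289} = -34547 + \frac{8874}{4289} = - \frac{148163209}{4289}$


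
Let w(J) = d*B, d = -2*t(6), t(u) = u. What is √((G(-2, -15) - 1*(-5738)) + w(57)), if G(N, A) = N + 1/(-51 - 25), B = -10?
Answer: √8456045/38 ≈ 76.524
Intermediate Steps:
G(N, A) = -1/76 + N (G(N, A) = N + 1/(-76) = N - 1/76 = -1/76 + N)
d = -12 (d = -2*6 = -12)
w(J) = 120 (w(J) = -12*(-10) = 120)
√((G(-2, -15) - 1*(-5738)) + w(57)) = √(((-1/76 - 2) - 1*(-5738)) + 120) = √((-153/76 + 5738) + 120) = √(435935/76 + 120) = √(445055/76) = √8456045/38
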